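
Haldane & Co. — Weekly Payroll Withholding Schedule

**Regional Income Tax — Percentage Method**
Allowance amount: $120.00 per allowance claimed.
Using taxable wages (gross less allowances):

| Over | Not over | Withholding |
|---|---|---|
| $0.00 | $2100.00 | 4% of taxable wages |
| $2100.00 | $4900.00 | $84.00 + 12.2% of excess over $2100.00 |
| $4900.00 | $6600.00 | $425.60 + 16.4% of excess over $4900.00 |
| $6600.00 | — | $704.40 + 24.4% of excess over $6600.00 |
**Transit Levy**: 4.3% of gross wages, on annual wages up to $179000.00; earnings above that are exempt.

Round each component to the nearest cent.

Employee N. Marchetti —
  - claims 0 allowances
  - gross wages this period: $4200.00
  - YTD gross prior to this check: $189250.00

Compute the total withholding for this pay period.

$340.20

Regional Income Tax: taxable = $4200.00
  $84.00 + 12.2% × ($4200.00 − $2100.00) = $84.00 + 12.2% × $2100.00 = $340.20
Transit Levy: YTD $189250.00 ≥ cap $179000.00 → $0.00
Total: $340.20 + $0.00 = $340.20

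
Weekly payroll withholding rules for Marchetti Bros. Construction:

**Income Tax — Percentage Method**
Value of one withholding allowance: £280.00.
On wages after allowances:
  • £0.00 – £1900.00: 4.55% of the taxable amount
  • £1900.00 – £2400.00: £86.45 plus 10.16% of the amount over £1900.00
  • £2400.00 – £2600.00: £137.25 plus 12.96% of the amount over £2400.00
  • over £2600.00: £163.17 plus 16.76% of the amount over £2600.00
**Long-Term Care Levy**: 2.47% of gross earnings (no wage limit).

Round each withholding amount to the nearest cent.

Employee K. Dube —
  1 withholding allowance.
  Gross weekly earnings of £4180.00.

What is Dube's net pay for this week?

£3695.70

Income Tax: taxable = £4180.00 − 1×£280.00 = £3900.00
  £163.17 + 16.76% × (£3900.00 − £2600.00) = £163.17 + 16.76% × £1300.00 = £381.05
Long-Term Care Levy: 2.47% × £4180.00 = £103.25
Total withheld: £381.05 + £103.25 = £484.30
Net pay: £4180.00 − £484.30 = £3695.70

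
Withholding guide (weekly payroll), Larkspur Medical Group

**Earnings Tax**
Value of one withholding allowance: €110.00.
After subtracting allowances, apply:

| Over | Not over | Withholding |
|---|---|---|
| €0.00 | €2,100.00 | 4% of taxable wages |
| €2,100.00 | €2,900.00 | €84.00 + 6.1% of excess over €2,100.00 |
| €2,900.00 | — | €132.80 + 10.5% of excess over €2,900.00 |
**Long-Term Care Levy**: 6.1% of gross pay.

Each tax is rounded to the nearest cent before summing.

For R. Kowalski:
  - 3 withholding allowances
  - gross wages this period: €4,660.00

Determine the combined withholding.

€567.21

Earnings Tax: taxable = €4,660.00 − 3×€110.00 = €4,330.00
  €132.80 + 10.5% × (€4,330.00 − €2,900.00) = €132.80 + 10.5% × €1,430.00 = €282.95
Long-Term Care Levy: 6.1% × €4,660.00 = €284.26
Total: €282.95 + €284.26 = €567.21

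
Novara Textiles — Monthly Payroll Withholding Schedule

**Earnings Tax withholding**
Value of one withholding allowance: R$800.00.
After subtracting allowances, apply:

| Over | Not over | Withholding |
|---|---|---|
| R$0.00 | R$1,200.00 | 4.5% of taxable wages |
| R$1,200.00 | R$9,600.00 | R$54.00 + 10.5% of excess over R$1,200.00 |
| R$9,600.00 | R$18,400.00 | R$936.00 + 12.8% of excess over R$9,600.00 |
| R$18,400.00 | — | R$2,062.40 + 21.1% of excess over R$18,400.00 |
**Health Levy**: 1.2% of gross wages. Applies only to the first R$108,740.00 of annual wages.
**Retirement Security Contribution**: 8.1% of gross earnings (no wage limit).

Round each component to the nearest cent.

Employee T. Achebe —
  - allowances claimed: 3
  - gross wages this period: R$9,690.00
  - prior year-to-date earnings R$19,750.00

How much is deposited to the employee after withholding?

R$8,095.38

Earnings Tax: taxable = R$9,690.00 − 3×R$800.00 = R$7,290.00
  R$54.00 + 10.5% × (R$7,290.00 − R$1,200.00) = R$54.00 + 10.5% × R$6,090.00 = R$693.45
Health Levy: 1.2% × R$9,690.00 = R$116.28
Retirement Security Contribution: 8.1% × R$9,690.00 = R$784.89
Total withheld: R$693.45 + R$116.28 + R$784.89 = R$1,594.62
Net pay: R$9,690.00 − R$1,594.62 = R$8,095.38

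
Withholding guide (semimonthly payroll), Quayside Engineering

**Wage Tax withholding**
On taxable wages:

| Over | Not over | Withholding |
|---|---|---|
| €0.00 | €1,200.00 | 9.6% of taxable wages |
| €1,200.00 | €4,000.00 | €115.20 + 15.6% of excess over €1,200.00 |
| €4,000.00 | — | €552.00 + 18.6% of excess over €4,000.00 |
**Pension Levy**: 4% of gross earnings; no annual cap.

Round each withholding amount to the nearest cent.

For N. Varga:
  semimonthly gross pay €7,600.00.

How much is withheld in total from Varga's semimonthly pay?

Wage Tax: taxable = €7,600.00
  €552.00 + 18.6% × (€7,600.00 − €4,000.00) = €552.00 + 18.6% × €3,600.00 = €1,221.60
Pension Levy: 4% × €7,600.00 = €304.00
Total: €1,221.60 + €304.00 = €1,525.60

€1,525.60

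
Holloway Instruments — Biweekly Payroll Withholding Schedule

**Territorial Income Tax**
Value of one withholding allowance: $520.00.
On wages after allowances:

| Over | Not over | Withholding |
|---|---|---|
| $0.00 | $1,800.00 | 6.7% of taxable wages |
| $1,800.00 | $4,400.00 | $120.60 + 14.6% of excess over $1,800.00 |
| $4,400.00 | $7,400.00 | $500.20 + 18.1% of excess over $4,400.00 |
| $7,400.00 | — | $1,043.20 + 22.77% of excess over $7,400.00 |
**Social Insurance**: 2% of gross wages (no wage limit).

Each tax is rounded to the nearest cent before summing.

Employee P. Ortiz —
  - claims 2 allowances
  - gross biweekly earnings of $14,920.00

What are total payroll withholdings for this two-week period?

$2,817.10

Territorial Income Tax: taxable = $14,920.00 − 2×$520.00 = $13,880.00
  $1,043.20 + 22.77% × ($13,880.00 − $7,400.00) = $1,043.20 + 22.77% × $6,480.00 = $2,518.70
Social Insurance: 2% × $14,920.00 = $298.40
Total: $2,518.70 + $298.40 = $2,817.10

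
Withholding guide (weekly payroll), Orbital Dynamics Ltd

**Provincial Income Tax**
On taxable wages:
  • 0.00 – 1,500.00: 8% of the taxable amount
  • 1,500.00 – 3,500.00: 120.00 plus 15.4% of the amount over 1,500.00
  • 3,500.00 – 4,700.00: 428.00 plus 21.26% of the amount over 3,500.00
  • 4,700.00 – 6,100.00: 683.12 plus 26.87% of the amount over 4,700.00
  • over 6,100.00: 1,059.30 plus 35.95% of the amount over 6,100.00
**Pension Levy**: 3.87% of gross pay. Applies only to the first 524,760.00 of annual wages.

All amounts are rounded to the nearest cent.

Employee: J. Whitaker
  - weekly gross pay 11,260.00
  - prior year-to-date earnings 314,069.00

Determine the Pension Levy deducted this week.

Pension Levy: 3.87% × 11,260.00 = 435.76

435.76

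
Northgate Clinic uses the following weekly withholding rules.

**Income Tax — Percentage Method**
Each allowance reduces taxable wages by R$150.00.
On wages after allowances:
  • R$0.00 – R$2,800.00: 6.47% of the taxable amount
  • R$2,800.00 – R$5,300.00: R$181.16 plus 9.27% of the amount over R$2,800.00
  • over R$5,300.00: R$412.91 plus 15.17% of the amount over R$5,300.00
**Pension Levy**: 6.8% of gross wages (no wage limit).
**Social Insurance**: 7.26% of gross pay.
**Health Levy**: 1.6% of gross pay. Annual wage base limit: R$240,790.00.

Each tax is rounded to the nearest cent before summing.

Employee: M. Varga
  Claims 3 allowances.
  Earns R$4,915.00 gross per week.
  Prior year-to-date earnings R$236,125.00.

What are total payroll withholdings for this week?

Income Tax: taxable = R$4,915.00 − 3×R$150.00 = R$4,465.00
  R$181.16 + 9.27% × (R$4,465.00 − R$2,800.00) = R$181.16 + 9.27% × R$1,665.00 = R$335.51
Pension Levy: 6.8% × R$4,915.00 = R$334.22
Social Insurance: 7.26% × R$4,915.00 = R$356.83
Health Levy: cap R$240,790.00 − YTD R$236,125.00 = R$4,665.00 subject; 1.6% × R$4,665.00 = R$74.64
Total: R$335.51 + R$334.22 + R$356.83 + R$74.64 = R$1,101.20

R$1,101.20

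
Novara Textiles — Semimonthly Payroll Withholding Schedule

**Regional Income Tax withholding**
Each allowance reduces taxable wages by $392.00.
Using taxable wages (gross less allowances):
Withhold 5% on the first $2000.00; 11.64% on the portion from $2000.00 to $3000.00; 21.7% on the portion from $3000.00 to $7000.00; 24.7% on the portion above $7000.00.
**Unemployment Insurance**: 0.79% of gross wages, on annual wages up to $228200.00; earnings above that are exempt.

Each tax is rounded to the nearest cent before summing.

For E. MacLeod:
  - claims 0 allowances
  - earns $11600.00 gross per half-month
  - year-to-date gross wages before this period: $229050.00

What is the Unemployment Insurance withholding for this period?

$0.00

Unemployment Insurance: YTD $229050.00 ≥ cap $228200.00 → $0.00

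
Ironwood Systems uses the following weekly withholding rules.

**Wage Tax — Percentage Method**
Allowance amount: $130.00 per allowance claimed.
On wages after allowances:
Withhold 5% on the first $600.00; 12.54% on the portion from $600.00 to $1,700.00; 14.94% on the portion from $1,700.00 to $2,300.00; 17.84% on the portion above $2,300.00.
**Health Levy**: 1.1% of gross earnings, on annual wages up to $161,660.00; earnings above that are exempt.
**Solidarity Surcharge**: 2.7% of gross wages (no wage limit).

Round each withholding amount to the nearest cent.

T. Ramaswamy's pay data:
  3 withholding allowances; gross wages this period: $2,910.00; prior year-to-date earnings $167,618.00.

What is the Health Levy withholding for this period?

Health Levy: YTD $167,618.00 ≥ cap $161,660.00 → $0.00

$0.00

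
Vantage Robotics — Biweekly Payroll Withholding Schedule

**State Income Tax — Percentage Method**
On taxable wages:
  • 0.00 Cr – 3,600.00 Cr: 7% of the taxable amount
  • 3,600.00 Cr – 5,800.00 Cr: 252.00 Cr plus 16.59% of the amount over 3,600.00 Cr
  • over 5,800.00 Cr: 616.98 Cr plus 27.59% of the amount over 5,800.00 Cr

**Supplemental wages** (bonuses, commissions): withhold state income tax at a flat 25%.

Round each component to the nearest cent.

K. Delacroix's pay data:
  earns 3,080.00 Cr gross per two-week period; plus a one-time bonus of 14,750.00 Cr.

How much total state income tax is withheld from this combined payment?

3,903.10 Cr

State Income Tax: taxable = 3,080.00 Cr
  7% × 3,080.00 Cr = 215.60 Cr
Supplemental (25% flat on bonus): 25% × 14,750.00 Cr = 3,687.50 Cr
Total state income tax: 215.60 Cr + 3,687.50 Cr = 3,903.10 Cr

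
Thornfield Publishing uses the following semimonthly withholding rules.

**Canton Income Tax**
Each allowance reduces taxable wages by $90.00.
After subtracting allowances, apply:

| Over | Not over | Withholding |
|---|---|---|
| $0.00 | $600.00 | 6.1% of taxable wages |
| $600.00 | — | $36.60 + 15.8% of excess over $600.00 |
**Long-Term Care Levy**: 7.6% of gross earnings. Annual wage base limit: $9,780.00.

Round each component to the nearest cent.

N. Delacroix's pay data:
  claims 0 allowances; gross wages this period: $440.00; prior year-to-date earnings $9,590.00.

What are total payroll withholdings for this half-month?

Canton Income Tax: taxable = $440.00
  6.1% × $440.00 = $26.84
Long-Term Care Levy: cap $9,780.00 − YTD $9,590.00 = $190.00 subject; 7.6% × $190.00 = $14.44
Total: $26.84 + $14.44 = $41.28

$41.28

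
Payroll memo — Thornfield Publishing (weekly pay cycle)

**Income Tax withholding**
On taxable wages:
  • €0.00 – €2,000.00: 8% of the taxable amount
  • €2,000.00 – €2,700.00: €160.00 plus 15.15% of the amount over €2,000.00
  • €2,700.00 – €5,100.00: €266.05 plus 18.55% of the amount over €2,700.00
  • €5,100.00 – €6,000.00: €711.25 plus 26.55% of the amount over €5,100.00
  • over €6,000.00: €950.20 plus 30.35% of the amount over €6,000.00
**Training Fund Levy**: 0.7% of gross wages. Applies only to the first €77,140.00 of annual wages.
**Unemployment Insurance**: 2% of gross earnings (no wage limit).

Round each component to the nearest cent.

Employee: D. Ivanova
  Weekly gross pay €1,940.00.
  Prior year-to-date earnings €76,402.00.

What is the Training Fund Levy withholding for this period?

€5.17

Training Fund Levy: cap €77,140.00 − YTD €76,402.00 = €738.00 subject; 0.7% × €738.00 = €5.17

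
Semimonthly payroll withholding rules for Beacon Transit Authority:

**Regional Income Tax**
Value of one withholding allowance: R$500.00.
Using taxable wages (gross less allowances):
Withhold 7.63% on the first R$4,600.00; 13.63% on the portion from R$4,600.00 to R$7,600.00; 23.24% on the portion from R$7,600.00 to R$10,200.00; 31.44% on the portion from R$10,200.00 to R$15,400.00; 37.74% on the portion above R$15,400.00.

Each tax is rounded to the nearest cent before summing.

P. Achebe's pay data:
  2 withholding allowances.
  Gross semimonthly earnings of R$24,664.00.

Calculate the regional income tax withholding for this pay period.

Regional Income Tax: taxable = R$24,664.00 − 2×R$500.00 = R$23,664.00
  R$2,999.00 + 37.74% × (R$23,664.00 − R$15,400.00) = R$2,999.00 + 37.74% × R$8,264.00 = R$6,117.83

R$6,117.83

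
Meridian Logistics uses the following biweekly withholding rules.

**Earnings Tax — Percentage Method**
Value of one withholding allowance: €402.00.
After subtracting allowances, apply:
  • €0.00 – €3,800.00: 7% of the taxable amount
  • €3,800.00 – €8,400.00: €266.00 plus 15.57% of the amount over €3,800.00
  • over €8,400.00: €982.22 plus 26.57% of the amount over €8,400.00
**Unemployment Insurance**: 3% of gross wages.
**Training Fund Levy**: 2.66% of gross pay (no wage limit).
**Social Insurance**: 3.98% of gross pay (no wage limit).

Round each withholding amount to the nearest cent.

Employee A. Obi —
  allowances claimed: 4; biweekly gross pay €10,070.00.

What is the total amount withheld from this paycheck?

€1,969.44

Earnings Tax: taxable = €10,070.00 − 4×€402.00 = €8,462.00
  €982.22 + 26.57% × (€8,462.00 − €8,400.00) = €982.22 + 26.57% × €62.00 = €998.69
Unemployment Insurance: 3% × €10,070.00 = €302.10
Training Fund Levy: 2.66% × €10,070.00 = €267.86
Social Insurance: 3.98% × €10,070.00 = €400.79
Total: €998.69 + €302.10 + €267.86 + €400.79 = €1,969.44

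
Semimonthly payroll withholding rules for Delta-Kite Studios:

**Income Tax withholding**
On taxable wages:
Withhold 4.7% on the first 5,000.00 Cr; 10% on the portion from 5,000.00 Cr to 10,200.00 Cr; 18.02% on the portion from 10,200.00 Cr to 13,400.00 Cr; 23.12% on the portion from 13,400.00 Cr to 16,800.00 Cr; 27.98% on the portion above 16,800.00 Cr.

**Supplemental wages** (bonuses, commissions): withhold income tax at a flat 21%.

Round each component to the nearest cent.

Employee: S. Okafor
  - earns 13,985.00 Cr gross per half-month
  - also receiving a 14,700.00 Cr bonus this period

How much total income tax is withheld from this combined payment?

Income Tax: taxable = 13,985.00 Cr
  1,331.64 Cr + 23.12% × (13,985.00 Cr − 13,400.00 Cr) = 1,331.64 Cr + 23.12% × 585.00 Cr = 1,466.89 Cr
Supplemental (21% flat on bonus): 21% × 14,700.00 Cr = 3,087.00 Cr
Total income tax: 1,466.89 Cr + 3,087.00 Cr = 4,553.89 Cr

4,553.89 Cr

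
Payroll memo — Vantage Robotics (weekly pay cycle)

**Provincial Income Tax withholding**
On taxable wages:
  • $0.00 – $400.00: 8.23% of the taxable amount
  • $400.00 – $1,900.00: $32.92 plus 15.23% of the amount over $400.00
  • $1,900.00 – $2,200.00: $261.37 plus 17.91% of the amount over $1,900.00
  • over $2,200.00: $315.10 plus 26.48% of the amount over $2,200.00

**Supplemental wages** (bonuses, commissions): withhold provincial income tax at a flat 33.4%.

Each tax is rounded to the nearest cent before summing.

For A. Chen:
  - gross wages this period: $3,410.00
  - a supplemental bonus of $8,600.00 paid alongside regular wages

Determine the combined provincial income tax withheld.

Provincial Income Tax: taxable = $3,410.00
  $315.10 + 26.48% × ($3,410.00 − $2,200.00) = $315.10 + 26.48% × $1,210.00 = $635.51
Supplemental (33.4% flat on bonus): 33.4% × $8,600.00 = $2,872.40
Total provincial income tax: $635.51 + $2,872.40 = $3,507.91

$3,507.91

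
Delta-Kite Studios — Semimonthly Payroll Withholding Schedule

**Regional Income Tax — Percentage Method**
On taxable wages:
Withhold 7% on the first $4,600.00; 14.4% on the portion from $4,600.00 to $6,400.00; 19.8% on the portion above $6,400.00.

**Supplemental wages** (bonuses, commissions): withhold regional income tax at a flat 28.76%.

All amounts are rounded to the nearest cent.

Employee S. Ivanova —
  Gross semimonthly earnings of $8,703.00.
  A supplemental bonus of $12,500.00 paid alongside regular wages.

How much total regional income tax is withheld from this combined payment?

Regional Income Tax: taxable = $8,703.00
  $581.20 + 19.8% × ($8,703.00 − $6,400.00) = $581.20 + 19.8% × $2,303.00 = $1,037.19
Supplemental (28.76% flat on bonus): 28.76% × $12,500.00 = $3,595.00
Total regional income tax: $1,037.19 + $3,595.00 = $4,632.19

$4,632.19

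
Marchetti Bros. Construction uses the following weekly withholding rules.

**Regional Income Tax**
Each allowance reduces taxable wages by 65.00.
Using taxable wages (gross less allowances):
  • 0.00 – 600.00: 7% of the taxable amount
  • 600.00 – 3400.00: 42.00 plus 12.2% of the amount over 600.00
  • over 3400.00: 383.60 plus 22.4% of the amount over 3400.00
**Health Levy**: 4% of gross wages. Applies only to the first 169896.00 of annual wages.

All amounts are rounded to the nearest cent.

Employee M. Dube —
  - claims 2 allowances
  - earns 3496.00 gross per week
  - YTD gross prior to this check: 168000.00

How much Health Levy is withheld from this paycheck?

75.84

Health Levy: cap 169896.00 − YTD 168000.00 = 1896.00 subject; 4% × 1896.00 = 75.84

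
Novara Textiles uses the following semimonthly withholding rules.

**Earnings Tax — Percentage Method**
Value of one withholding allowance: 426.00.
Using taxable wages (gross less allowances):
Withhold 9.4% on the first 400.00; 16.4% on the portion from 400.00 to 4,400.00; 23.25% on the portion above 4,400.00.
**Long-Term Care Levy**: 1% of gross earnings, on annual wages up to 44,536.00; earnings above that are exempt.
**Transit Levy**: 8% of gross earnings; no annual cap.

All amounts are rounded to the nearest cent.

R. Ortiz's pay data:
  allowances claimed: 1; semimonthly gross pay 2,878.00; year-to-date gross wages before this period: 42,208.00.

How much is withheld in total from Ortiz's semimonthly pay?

627.65

Earnings Tax: taxable = 2,878.00 − 1×426.00 = 2,452.00
  37.60 + 16.4% × (2,452.00 − 400.00) = 37.60 + 16.4% × 2,052.00 = 374.13
Long-Term Care Levy: cap 44,536.00 − YTD 42,208.00 = 2,328.00 subject; 1% × 2,328.00 = 23.28
Transit Levy: 8% × 2,878.00 = 230.24
Total: 374.13 + 23.28 + 230.24 = 627.65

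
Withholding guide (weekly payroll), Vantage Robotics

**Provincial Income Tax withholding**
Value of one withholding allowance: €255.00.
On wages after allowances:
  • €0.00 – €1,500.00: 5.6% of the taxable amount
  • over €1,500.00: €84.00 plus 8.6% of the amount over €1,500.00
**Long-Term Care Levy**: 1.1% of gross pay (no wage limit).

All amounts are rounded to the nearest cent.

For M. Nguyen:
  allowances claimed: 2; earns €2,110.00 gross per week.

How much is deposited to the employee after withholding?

Provincial Income Tax: taxable = €2,110.00 − 2×€255.00 = €1,600.00
  €84.00 + 8.6% × (€1,600.00 − €1,500.00) = €84.00 + 8.6% × €100.00 = €92.60
Long-Term Care Levy: 1.1% × €2,110.00 = €23.21
Total withheld: €92.60 + €23.21 = €115.81
Net pay: €2,110.00 − €115.81 = €1,994.19

€1,994.19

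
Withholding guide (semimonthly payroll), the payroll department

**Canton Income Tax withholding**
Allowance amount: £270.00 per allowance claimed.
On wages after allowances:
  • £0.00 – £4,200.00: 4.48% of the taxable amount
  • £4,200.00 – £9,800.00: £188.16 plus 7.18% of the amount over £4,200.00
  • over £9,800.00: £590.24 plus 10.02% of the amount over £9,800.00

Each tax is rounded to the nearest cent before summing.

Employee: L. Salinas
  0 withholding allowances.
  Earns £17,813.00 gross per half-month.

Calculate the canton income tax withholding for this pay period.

£1,393.14

Canton Income Tax: taxable = £17,813.00
  £590.24 + 10.02% × (£17,813.00 − £9,800.00) = £590.24 + 10.02% × £8,013.00 = £1,393.14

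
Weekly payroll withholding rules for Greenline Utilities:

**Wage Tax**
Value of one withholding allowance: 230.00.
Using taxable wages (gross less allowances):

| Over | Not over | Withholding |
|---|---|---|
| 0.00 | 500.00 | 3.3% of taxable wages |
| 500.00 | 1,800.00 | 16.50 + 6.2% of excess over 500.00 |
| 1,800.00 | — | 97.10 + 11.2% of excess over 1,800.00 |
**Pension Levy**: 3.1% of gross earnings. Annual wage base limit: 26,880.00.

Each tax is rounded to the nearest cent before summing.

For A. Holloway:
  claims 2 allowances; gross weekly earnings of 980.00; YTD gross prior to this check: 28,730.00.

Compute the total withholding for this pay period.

17.74

Wage Tax: taxable = 980.00 − 2×230.00 = 520.00
  16.50 + 6.2% × (520.00 − 500.00) = 16.50 + 6.2% × 20.00 = 17.74
Pension Levy: YTD 28,730.00 ≥ cap 26,880.00 → 0.00
Total: 17.74 + 0.00 = 17.74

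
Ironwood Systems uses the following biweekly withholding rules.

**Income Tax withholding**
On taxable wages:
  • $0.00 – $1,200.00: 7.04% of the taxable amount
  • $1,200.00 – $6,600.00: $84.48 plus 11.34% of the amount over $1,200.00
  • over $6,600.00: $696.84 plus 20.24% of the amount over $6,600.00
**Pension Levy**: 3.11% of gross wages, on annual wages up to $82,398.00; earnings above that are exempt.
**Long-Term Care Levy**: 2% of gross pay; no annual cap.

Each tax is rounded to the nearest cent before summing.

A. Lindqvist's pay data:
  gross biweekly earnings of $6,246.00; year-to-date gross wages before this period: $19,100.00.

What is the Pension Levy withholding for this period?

$194.25

Pension Levy: 3.11% × $6,246.00 = $194.25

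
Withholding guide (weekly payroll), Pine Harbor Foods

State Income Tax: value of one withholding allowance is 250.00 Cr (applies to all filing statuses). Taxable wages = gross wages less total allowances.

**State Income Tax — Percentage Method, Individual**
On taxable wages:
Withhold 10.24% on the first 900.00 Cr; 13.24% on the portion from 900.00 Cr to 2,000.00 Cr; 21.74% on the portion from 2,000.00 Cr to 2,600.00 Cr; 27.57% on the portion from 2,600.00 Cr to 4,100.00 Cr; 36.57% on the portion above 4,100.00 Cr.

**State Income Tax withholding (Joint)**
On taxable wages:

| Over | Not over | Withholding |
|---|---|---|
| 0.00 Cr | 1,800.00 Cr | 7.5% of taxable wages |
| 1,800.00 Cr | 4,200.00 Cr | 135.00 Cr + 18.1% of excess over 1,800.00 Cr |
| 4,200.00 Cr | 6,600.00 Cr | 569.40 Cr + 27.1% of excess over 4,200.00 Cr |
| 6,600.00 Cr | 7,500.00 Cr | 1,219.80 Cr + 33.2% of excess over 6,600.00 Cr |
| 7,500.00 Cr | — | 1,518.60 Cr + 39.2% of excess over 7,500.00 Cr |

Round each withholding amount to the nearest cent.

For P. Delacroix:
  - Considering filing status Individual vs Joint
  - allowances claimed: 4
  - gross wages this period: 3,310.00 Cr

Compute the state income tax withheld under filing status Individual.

305.19 Cr

State Income Tax (Individual): taxable = 3,310.00 Cr − 4×250.00 Cr = 2,310.00 Cr
  237.80 Cr + 21.74% × (2,310.00 Cr − 2,000.00 Cr) = 237.80 Cr + 21.74% × 310.00 Cr = 305.19 Cr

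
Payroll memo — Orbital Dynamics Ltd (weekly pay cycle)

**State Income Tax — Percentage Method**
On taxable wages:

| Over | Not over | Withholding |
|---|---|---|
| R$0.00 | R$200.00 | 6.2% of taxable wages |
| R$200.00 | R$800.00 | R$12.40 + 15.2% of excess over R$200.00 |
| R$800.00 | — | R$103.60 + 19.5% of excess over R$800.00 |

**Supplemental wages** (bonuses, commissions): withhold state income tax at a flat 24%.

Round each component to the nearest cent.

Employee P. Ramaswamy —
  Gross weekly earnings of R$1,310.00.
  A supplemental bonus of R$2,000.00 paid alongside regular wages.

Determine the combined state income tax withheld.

State Income Tax: taxable = R$1,310.00
  R$103.60 + 19.5% × (R$1,310.00 − R$800.00) = R$103.60 + 19.5% × R$510.00 = R$203.05
Supplemental (24% flat on bonus): 24% × R$2,000.00 = R$480.00
Total state income tax: R$203.05 + R$480.00 = R$683.05

R$683.05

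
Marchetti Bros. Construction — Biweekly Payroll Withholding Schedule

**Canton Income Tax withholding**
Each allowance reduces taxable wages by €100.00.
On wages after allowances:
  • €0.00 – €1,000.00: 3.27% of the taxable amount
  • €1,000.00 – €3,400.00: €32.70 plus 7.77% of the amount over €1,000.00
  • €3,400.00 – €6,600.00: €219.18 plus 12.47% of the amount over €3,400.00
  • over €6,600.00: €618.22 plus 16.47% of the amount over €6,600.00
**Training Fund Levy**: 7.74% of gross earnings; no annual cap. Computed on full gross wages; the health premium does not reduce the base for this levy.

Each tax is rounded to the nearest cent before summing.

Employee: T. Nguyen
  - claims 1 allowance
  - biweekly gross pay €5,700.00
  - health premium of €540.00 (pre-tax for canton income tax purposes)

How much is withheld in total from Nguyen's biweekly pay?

Canton Income Tax: taxable = €5,700.00 − €540.00 − 1×€100.00 = €5,060.00
  €219.18 + 12.47% × (€5,060.00 − €3,400.00) = €219.18 + 12.47% × €1,660.00 = €426.18
Training Fund Levy: 7.74% × €5,700.00 = €441.18
Total: €426.18 + €441.18 = €867.36

€867.36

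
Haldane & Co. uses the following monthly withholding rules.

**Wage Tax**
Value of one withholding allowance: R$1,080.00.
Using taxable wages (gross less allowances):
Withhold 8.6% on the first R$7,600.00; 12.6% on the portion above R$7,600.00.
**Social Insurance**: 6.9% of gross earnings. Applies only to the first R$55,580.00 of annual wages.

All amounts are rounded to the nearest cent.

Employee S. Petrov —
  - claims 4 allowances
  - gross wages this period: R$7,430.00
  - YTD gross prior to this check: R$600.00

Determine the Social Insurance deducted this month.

Social Insurance: 6.9% × R$7,430.00 = R$512.67

R$512.67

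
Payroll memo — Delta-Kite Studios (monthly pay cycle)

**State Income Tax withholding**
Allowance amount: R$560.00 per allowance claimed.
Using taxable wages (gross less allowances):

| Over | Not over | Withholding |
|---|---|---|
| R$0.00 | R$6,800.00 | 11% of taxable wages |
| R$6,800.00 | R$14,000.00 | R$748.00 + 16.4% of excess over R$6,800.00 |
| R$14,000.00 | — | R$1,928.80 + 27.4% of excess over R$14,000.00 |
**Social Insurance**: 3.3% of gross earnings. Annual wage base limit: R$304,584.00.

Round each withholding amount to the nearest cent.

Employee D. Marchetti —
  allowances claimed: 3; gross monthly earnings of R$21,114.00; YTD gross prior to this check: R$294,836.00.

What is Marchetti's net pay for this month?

State Income Tax: taxable = R$21,114.00 − 3×R$560.00 = R$19,434.00
  R$1,928.80 + 27.4% × (R$19,434.00 − R$14,000.00) = R$1,928.80 + 27.4% × R$5,434.00 = R$3,417.72
Social Insurance: cap R$304,584.00 − YTD R$294,836.00 = R$9,748.00 subject; 3.3% × R$9,748.00 = R$321.68
Total withheld: R$3,417.72 + R$321.68 = R$3,739.40
Net pay: R$21,114.00 − R$3,739.40 = R$17,374.60

R$17,374.60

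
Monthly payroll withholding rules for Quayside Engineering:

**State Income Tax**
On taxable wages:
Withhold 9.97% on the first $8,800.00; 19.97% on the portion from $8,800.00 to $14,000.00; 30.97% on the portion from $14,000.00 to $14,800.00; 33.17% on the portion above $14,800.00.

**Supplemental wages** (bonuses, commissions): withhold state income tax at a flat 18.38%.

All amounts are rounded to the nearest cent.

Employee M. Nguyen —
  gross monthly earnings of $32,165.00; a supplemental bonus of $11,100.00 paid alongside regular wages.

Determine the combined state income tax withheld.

State Income Tax: taxable = $32,165.00
  $2,163.56 + 33.17% × ($32,165.00 − $14,800.00) = $2,163.56 + 33.17% × $17,365.00 = $7,923.53
Supplemental (18.38% flat on bonus): 18.38% × $11,100.00 = $2,040.18
Total state income tax: $7,923.53 + $2,040.18 = $9,963.71

$9,963.71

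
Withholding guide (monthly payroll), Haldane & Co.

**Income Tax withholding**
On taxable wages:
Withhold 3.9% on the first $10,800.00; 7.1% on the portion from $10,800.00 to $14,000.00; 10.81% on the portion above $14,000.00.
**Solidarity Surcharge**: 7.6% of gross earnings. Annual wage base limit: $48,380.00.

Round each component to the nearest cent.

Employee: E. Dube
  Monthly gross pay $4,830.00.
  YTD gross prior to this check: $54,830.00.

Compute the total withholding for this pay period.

$188.37

Income Tax: taxable = $4,830.00
  3.9% × $4,830.00 = $188.37
Solidarity Surcharge: YTD $54,830.00 ≥ cap $48,380.00 → $0.00
Total: $188.37 + $0.00 = $188.37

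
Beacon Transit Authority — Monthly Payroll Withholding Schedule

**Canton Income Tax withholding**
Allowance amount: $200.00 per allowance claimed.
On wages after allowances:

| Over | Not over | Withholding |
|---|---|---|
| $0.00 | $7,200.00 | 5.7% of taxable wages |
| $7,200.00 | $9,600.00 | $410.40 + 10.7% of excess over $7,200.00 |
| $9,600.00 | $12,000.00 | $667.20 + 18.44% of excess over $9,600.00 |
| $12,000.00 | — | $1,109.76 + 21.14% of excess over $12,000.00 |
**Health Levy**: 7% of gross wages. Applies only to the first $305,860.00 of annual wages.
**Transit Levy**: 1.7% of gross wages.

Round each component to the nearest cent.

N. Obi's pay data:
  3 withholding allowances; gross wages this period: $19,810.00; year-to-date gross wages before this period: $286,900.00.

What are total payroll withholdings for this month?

Canton Income Tax: taxable = $19,810.00 − 3×$200.00 = $19,210.00
  $1,109.76 + 21.14% × ($19,210.00 − $12,000.00) = $1,109.76 + 21.14% × $7,210.00 = $2,633.95
Health Levy: cap $305,860.00 − YTD $286,900.00 = $18,960.00 subject; 7% × $18,960.00 = $1,327.20
Transit Levy: 1.7% × $19,810.00 = $336.77
Total: $2,633.95 + $1,327.20 + $336.77 = $4,297.92

$4,297.92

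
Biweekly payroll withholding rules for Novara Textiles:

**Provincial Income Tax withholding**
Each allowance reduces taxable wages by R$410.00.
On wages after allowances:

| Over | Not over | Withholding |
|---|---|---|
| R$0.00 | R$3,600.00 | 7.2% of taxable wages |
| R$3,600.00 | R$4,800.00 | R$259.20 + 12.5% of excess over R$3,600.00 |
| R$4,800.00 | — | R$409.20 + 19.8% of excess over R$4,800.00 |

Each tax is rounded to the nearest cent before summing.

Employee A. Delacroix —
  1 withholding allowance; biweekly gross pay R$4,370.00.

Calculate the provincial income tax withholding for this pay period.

Provincial Income Tax: taxable = R$4,370.00 − 1×R$410.00 = R$3,960.00
  R$259.20 + 12.5% × (R$3,960.00 − R$3,600.00) = R$259.20 + 12.5% × R$360.00 = R$304.20

R$304.20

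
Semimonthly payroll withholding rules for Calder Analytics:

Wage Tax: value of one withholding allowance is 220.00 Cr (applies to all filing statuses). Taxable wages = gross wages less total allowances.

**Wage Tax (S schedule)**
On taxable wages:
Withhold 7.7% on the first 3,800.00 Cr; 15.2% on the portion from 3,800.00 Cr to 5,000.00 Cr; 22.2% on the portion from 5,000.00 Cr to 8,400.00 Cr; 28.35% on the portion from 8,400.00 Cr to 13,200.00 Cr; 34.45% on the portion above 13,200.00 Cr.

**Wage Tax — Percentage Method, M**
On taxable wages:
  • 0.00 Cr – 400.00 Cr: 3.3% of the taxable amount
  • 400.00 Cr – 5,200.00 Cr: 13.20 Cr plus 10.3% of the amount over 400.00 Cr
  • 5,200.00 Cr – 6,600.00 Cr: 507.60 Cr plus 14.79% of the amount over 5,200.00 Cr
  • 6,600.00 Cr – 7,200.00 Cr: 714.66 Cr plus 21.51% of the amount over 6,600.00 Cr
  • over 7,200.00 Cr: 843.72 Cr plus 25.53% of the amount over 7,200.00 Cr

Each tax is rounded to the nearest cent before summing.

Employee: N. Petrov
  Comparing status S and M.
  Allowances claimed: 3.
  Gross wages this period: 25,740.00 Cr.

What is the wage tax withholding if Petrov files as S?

Wage Tax (S): taxable = 25,740.00 Cr − 3×220.00 Cr = 25,080.00 Cr
  2,590.60 Cr + 34.45% × (25,080.00 Cr − 13,200.00 Cr) = 2,590.60 Cr + 34.45% × 11,880.00 Cr = 6,683.26 Cr

6,683.26 Cr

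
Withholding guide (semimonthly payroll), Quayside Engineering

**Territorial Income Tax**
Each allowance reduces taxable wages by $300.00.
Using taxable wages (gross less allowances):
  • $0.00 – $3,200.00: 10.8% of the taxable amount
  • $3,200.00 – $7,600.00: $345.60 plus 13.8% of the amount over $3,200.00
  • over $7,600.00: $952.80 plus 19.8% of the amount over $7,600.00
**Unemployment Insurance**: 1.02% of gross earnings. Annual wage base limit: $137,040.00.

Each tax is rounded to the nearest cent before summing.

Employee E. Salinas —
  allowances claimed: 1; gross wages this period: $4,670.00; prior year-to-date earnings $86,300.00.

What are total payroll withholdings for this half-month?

Territorial Income Tax: taxable = $4,670.00 − 1×$300.00 = $4,370.00
  $345.60 + 13.8% × ($4,370.00 − $3,200.00) = $345.60 + 13.8% × $1,170.00 = $507.06
Unemployment Insurance: 1.02% × $4,670.00 = $47.63
Total: $507.06 + $47.63 = $554.69

$554.69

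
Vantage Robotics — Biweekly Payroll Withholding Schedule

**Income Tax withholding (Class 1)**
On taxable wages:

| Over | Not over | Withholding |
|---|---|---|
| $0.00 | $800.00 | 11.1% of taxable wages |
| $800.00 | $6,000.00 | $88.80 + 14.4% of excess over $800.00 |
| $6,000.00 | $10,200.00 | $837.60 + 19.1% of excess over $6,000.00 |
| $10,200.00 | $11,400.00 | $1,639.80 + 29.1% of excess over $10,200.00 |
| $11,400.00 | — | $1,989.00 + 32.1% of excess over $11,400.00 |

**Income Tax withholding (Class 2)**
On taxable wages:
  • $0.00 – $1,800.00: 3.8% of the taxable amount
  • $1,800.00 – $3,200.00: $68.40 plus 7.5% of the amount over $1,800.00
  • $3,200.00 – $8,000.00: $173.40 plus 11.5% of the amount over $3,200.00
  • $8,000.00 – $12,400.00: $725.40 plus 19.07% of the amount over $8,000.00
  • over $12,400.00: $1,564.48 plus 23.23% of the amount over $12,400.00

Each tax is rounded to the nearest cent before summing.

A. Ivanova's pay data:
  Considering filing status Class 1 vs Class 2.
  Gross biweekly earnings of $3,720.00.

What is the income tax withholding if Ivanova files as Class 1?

Income Tax (Class 1): taxable = $3,720.00
  $88.80 + 14.4% × ($3,720.00 − $800.00) = $88.80 + 14.4% × $2,920.00 = $509.28

$509.28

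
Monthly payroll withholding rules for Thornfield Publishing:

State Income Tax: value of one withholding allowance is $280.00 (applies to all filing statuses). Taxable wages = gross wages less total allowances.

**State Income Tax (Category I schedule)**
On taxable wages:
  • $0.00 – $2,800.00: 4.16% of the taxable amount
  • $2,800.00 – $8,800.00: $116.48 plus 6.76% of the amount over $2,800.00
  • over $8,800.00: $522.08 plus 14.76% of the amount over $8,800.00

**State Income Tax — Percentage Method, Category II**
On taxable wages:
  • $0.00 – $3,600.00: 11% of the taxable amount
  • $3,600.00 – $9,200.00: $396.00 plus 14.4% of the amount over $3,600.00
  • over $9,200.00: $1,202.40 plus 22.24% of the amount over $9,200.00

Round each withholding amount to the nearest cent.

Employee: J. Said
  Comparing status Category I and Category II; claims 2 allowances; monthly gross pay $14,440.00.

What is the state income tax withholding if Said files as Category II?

State Income Tax (Category II): taxable = $14,440.00 − 2×$280.00 = $13,880.00
  $1,202.40 + 22.24% × ($13,880.00 − $9,200.00) = $1,202.40 + 22.24% × $4,680.00 = $2,243.23

$2,243.23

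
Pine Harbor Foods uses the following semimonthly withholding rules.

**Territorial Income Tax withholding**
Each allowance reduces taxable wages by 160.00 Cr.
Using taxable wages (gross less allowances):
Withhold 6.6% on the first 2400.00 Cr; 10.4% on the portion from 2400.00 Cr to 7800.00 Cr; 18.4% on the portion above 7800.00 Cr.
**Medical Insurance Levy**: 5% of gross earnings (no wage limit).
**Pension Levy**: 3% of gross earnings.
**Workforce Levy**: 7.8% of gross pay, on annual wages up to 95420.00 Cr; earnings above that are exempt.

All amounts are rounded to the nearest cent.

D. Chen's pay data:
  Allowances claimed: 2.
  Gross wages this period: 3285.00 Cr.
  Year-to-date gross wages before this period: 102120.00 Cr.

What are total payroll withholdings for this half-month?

479.96 Cr

Territorial Income Tax: taxable = 3285.00 Cr − 2×160.00 Cr = 2965.00 Cr
  158.40 Cr + 10.4% × (2965.00 Cr − 2400.00 Cr) = 158.40 Cr + 10.4% × 565.00 Cr = 217.16 Cr
Medical Insurance Levy: 5% × 3285.00 Cr = 164.25 Cr
Pension Levy: 3% × 3285.00 Cr = 98.55 Cr
Workforce Levy: YTD 102120.00 Cr ≥ cap 95420.00 Cr → 0.00 Cr
Total: 217.16 Cr + 164.25 Cr + 98.55 Cr + 0.00 Cr = 479.96 Cr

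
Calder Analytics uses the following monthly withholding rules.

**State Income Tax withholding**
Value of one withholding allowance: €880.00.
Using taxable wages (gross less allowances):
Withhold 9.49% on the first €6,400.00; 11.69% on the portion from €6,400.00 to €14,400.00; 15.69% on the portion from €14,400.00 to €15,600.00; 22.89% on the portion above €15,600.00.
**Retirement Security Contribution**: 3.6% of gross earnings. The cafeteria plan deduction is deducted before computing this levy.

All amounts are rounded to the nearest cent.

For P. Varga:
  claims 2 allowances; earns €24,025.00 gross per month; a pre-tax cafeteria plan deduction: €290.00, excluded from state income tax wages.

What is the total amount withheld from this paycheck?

€4,044.54

State Income Tax: taxable = €24,025.00 − €290.00 − 2×€880.00 = €21,975.00
  €1,730.84 + 22.89% × (€21,975.00 − €15,600.00) = €1,730.84 + 22.89% × €6,375.00 = €3,190.08
Retirement Security Contribution: 3.6% × €23,735.00 = €854.46
Total: €3,190.08 + €854.46 = €4,044.54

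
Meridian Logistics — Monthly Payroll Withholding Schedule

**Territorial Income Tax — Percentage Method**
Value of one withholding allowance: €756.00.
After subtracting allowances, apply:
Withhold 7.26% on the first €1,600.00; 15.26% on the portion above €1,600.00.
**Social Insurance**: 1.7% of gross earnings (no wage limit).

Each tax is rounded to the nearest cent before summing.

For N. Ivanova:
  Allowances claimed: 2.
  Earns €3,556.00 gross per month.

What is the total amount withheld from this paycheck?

€244.36

Territorial Income Tax: taxable = €3,556.00 − 2×€756.00 = €2,044.00
  €116.16 + 15.26% × (€2,044.00 − €1,600.00) = €116.16 + 15.26% × €444.00 = €183.91
Social Insurance: 1.7% × €3,556.00 = €60.45
Total: €183.91 + €60.45 = €244.36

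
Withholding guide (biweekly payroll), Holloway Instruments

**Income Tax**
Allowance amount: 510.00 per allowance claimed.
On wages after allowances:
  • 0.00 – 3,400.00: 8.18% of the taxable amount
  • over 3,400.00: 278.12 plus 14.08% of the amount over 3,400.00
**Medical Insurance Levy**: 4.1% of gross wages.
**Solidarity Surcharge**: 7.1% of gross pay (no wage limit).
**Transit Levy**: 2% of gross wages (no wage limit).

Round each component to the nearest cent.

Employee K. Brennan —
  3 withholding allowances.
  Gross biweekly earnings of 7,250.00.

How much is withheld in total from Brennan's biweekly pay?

Income Tax: taxable = 7,250.00 − 3×510.00 = 5,720.00
  278.12 + 14.08% × (5,720.00 − 3,400.00) = 278.12 + 14.08% × 2,320.00 = 604.78
Medical Insurance Levy: 4.1% × 7,250.00 = 297.25
Solidarity Surcharge: 7.1% × 7,250.00 = 514.75
Transit Levy: 2% × 7,250.00 = 145.00
Total: 604.78 + 297.25 + 514.75 + 145.00 = 1,561.78

1,561.78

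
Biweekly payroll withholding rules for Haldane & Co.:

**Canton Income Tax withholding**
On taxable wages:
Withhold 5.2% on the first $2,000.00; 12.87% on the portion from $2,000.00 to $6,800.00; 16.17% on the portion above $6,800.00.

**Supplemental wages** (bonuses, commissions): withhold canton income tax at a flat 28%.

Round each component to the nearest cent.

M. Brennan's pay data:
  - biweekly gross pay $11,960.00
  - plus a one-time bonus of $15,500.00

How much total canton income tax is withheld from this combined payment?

Canton Income Tax: taxable = $11,960.00
  $721.76 + 16.17% × ($11,960.00 − $6,800.00) = $721.76 + 16.17% × $5,160.00 = $1,556.13
Supplemental (28% flat on bonus): 28% × $15,500.00 = $4,340.00
Total canton income tax: $1,556.13 + $4,340.00 = $5,896.13

$5,896.13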